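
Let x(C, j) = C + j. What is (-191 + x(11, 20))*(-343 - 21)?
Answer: 58240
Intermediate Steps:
(-191 + x(11, 20))*(-343 - 21) = (-191 + (11 + 20))*(-343 - 21) = (-191 + 31)*(-364) = -160*(-364) = 58240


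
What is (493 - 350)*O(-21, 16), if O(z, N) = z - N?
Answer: -5291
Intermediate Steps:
(493 - 350)*O(-21, 16) = (493 - 350)*(-21 - 1*16) = 143*(-21 - 16) = 143*(-37) = -5291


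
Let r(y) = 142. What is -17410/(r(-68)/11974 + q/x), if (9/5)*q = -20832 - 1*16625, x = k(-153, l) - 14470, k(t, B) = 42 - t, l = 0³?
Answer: -1339142075325/113039702 ≈ -11847.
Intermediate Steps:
l = 0
x = -14275 (x = (42 - 1*(-153)) - 14470 = (42 + 153) - 14470 = 195 - 14470 = -14275)
q = -187285/9 (q = 5*(-20832 - 1*16625)/9 = 5*(-20832 - 16625)/9 = (5/9)*(-37457) = -187285/9 ≈ -20809.)
-17410/(r(-68)/11974 + q/x) = -17410/(142/11974 - 187285/9/(-14275)) = -17410/(142*(1/11974) - 187285/9*(-1/14275)) = -17410/(71/5987 + 37457/25695) = -17410/226079404/153835965 = -17410*153835965/226079404 = -1339142075325/113039702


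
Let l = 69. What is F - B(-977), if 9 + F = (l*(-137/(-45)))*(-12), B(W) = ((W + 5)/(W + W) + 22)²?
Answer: -14489439321/4772645 ≈ -3035.9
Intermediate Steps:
B(W) = (22 + (5 + W)/(2*W))² (B(W) = ((5 + W)/((2*W)) + 22)² = ((5 + W)*(1/(2*W)) + 22)² = ((5 + W)/(2*W) + 22)² = (22 + (5 + W)/(2*W))²)
F = -12649/5 (F = -9 + (69*(-137/(-45)))*(-12) = -9 + (69*(-137*(-1/45)))*(-12) = -9 + (69*(137/45))*(-12) = -9 + (3151/15)*(-12) = -9 - 12604/5 = -12649/5 ≈ -2529.8)
F - B(-977) = -12649/5 - 25*(1 + 9*(-977))²/(4*(-977)²) = -12649/5 - 25*(1 - 8793)²/(4*954529) = -12649/5 - 25*(-8792)²/(4*954529) = -12649/5 - 25*77299264/(4*954529) = -12649/5 - 1*483120400/954529 = -12649/5 - 483120400/954529 = -14489439321/4772645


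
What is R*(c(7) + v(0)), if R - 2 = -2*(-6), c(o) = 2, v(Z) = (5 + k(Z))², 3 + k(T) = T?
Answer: 84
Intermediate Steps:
k(T) = -3 + T
v(Z) = (2 + Z)² (v(Z) = (5 + (-3 + Z))² = (2 + Z)²)
R = 14 (R = 2 - 2*(-6) = 2 + 12 = 14)
R*(c(7) + v(0)) = 14*(2 + (2 + 0)²) = 14*(2 + 2²) = 14*(2 + 4) = 14*6 = 84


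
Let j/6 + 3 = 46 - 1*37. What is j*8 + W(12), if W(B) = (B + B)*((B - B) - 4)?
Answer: 192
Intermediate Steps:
j = 36 (j = -18 + 6*(46 - 1*37) = -18 + 6*(46 - 37) = -18 + 6*9 = -18 + 54 = 36)
W(B) = -8*B (W(B) = (2*B)*(0 - 4) = (2*B)*(-4) = -8*B)
j*8 + W(12) = 36*8 - 8*12 = 288 - 96 = 192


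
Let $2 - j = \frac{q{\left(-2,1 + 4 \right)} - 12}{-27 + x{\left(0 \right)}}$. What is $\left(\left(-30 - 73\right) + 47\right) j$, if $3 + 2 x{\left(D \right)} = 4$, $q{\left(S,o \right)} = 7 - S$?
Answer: $- \frac{5600}{53} \approx -105.66$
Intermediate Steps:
$x{\left(D \right)} = \frac{1}{2}$ ($x{\left(D \right)} = - \frac{3}{2} + \frac{1}{2} \cdot 4 = - \frac{3}{2} + 2 = \frac{1}{2}$)
$j = \frac{100}{53}$ ($j = 2 - \frac{\left(7 - -2\right) - 12}{-27 + \frac{1}{2}} = 2 - \frac{\left(7 + 2\right) - 12}{- \frac{53}{2}} = 2 - \left(9 - 12\right) \left(- \frac{2}{53}\right) = 2 - \left(-3\right) \left(- \frac{2}{53}\right) = 2 - \frac{6}{53} = \frac{100}{53} \approx 1.8868$)
$\left(\left(-30 - 73\right) + 47\right) j = \left(\left(-30 - 73\right) + 47\right) \frac{100}{53} = \left(-103 + 47\right) \frac{100}{53} = \left(-56\right) \frac{100}{53} = - \frac{5600}{53}$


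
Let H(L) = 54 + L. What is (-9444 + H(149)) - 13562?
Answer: -22803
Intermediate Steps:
(-9444 + H(149)) - 13562 = (-9444 + (54 + 149)) - 13562 = (-9444 + 203) - 13562 = -9241 - 13562 = -22803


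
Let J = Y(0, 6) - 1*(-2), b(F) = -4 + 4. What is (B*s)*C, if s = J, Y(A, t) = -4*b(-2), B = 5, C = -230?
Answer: -2300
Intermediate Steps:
b(F) = 0
Y(A, t) = 0 (Y(A, t) = -4*0 = 0)
J = 2 (J = 0 - 1*(-2) = 0 + 2 = 2)
s = 2
(B*s)*C = (5*2)*(-230) = 10*(-230) = -2300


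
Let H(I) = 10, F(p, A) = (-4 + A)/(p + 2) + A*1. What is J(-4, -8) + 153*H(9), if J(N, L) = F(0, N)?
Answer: 1522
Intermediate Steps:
F(p, A) = A + (-4 + A)/(2 + p) (F(p, A) = (-4 + A)/(2 + p) + A = A + (-4 + A)/(2 + p))
J(N, L) = -2 + 3*N/2 (J(N, L) = (-4 + 3*N + N*0)/(2 + 0) = (-4 + 3*N + 0)/2 = (-4 + 3*N)/2 = -2 + 3*N/2)
J(-4, -8) + 153*H(9) = (-2 + (3/2)*(-4)) + 153*10 = (-2 - 6) + 1530 = -8 + 1530 = 1522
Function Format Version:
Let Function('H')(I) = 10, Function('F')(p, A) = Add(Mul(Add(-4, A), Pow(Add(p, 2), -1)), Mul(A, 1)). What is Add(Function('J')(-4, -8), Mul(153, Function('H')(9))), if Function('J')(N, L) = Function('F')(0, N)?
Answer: 1522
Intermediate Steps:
Function('F')(p, A) = Add(A, Mul(Pow(Add(2, p), -1), Add(-4, A))) (Function('F')(p, A) = Add(Mul(Add(-4, A), Pow(Add(2, p), -1)), A) = Add(Mul(Pow(Add(2, p), -1), Add(-4, A)), A) = Add(A, Mul(Pow(Add(2, p), -1), Add(-4, A))))
Function('J')(N, L) = Add(-2, Mul(Rational(3, 2), N)) (Function('J')(N, L) = Mul(Pow(Add(2, 0), -1), Add(-4, Mul(3, N), Mul(N, 0))) = Mul(Pow(2, -1), Add(-4, Mul(3, N), 0)) = Mul(Rational(1, 2), Add(-4, Mul(3, N))) = Add(-2, Mul(Rational(3, 2), N)))
Add(Function('J')(-4, -8), Mul(153, Function('H')(9))) = Add(Add(-2, Mul(Rational(3, 2), -4)), Mul(153, 10)) = Add(Add(-2, -6), 1530) = Add(-8, 1530) = 1522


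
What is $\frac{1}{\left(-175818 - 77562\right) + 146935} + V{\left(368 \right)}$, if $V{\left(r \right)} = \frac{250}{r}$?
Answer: $\frac{13305441}{19585880} \approx 0.67934$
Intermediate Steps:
$\frac{1}{\left(-175818 - 77562\right) + 146935} + V{\left(368 \right)} = \frac{1}{\left(-175818 - 77562\right) + 146935} + \frac{250}{368} = \frac{1}{\left(-175818 - 77562\right) + 146935} + 250 \cdot \frac{1}{368} = \frac{1}{-253380 + 146935} + \frac{125}{184} = \frac{1}{-106445} + \frac{125}{184} = - \frac{1}{106445} + \frac{125}{184} = \frac{13305441}{19585880}$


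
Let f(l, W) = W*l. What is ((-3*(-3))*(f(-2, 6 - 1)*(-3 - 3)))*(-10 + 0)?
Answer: -5400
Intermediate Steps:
((-3*(-3))*(f(-2, 6 - 1)*(-3 - 3)))*(-10 + 0) = ((-3*(-3))*(((6 - 1)*(-2))*(-3 - 3)))*(-10 + 0) = (9*((5*(-2))*(-6)))*(-10) = (9*(-10*(-6)))*(-10) = (9*60)*(-10) = 540*(-10) = -5400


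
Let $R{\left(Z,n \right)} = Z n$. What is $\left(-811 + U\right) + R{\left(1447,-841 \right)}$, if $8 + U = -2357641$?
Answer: $-3575387$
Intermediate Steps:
$U = -2357649$ ($U = -8 - 2357641 = -2357649$)
$\left(-811 + U\right) + R{\left(1447,-841 \right)} = \left(-811 - 2357649\right) + 1447 \left(-841\right) = -2358460 - 1216927 = -3575387$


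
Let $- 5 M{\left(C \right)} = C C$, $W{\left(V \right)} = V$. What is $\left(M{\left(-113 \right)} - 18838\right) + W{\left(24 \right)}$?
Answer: $- \frac{106839}{5} \approx -21368.0$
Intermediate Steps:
$M{\left(C \right)} = - \frac{C^{2}}{5}$ ($M{\left(C \right)} = - \frac{C C}{5} = - \frac{C^{2}}{5}$)
$\left(M{\left(-113 \right)} - 18838\right) + W{\left(24 \right)} = \left(- \frac{\left(-113\right)^{2}}{5} - 18838\right) + 24 = \left(\left(- \frac{1}{5}\right) 12769 - 18838\right) + 24 = \left(- \frac{12769}{5} - 18838\right) + 24 = - \frac{106959}{5} + 24 = - \frac{106839}{5}$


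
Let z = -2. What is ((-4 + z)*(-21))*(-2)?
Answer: -252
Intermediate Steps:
((-4 + z)*(-21))*(-2) = ((-4 - 2)*(-21))*(-2) = -6*(-21)*(-2) = 126*(-2) = -252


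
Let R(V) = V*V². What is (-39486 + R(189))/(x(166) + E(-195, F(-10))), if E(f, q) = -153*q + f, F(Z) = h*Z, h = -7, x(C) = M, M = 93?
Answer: -2237261/3604 ≈ -620.77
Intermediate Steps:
x(C) = 93
R(V) = V³
F(Z) = -7*Z
E(f, q) = f - 153*q
(-39486 + R(189))/(x(166) + E(-195, F(-10))) = (-39486 + 189³)/(93 + (-195 - (-1071)*(-10))) = (-39486 + 6751269)/(93 + (-195 - 153*70)) = 6711783/(93 + (-195 - 10710)) = 6711783/(93 - 10905) = 6711783/(-10812) = 6711783*(-1/10812) = -2237261/3604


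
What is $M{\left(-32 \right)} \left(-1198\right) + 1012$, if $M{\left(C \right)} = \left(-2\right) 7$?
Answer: $17784$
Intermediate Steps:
$M{\left(C \right)} = -14$
$M{\left(-32 \right)} \left(-1198\right) + 1012 = \left(-14\right) \left(-1198\right) + 1012 = 16772 + 1012 = 17784$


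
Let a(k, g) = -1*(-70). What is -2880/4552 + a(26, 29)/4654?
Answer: -817805/1324063 ≈ -0.61765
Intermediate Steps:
a(k, g) = 70
-2880/4552 + a(26, 29)/4654 = -2880/4552 + 70/4654 = -2880*1/4552 + 70*(1/4654) = -360/569 + 35/2327 = -817805/1324063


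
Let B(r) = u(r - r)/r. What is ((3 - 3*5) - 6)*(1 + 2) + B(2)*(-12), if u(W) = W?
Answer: -54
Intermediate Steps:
B(r) = 0 (B(r) = (r - r)/r = 0/r = 0)
((3 - 3*5) - 6)*(1 + 2) + B(2)*(-12) = ((3 - 3*5) - 6)*(1 + 2) + 0*(-12) = ((3 - 15) - 6)*3 + 0 = (-12 - 6)*3 + 0 = -18*3 + 0 = -54 + 0 = -54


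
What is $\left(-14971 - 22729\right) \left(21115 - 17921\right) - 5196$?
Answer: $-120418996$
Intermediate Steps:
$\left(-14971 - 22729\right) \left(21115 - 17921\right) - 5196 = \left(-37700\right) 3194 - 5196 = -120413800 - 5196 = -120418996$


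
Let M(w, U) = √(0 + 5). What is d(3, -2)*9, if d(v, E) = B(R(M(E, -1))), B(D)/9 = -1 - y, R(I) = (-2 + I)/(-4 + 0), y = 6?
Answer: -567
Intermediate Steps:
M(w, U) = √5
R(I) = ½ - I/4 (R(I) = (-2 + I)/(-4) = (-2 + I)*(-¼) = ½ - I/4)
B(D) = -63 (B(D) = 9*(-1 - 1*6) = 9*(-1 - 6) = 9*(-7) = -63)
d(v, E) = -63
d(3, -2)*9 = -63*9 = -567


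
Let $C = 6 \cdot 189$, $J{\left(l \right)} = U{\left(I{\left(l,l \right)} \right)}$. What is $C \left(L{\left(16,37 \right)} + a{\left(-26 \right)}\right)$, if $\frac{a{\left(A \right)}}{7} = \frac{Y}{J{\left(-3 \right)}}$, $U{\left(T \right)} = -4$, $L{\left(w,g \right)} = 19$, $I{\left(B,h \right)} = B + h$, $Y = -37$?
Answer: $\frac{189945}{2} \approx 94973.0$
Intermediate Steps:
$J{\left(l \right)} = -4$
$a{\left(A \right)} = \frac{259}{4}$ ($a{\left(A \right)} = 7 \left(- \frac{37}{-4}\right) = 7 \left(\left(-37\right) \left(- \frac{1}{4}\right)\right) = 7 \cdot \frac{37}{4} = \frac{259}{4}$)
$C = 1134$
$C \left(L{\left(16,37 \right)} + a{\left(-26 \right)}\right) = 1134 \left(19 + \frac{259}{4}\right) = 1134 \cdot \frac{335}{4} = \frac{189945}{2}$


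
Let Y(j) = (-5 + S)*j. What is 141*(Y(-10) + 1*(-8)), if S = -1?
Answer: 7332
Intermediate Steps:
Y(j) = -6*j (Y(j) = (-5 - 1)*j = -6*j)
141*(Y(-10) + 1*(-8)) = 141*(-6*(-10) + 1*(-8)) = 141*(60 - 8) = 141*52 = 7332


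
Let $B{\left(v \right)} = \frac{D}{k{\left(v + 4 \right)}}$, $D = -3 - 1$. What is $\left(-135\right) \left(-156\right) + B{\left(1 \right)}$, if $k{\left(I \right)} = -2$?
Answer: $21062$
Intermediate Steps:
$D = -4$ ($D = -3 - 1 = -4$)
$B{\left(v \right)} = 2$ ($B{\left(v \right)} = - \frac{4}{-2} = \left(-4\right) \left(- \frac{1}{2}\right) = 2$)
$\left(-135\right) \left(-156\right) + B{\left(1 \right)} = \left(-135\right) \left(-156\right) + 2 = 21060 + 2 = 21062$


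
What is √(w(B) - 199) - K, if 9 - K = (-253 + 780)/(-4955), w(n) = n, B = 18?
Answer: -45122/4955 + I*√181 ≈ -9.1064 + 13.454*I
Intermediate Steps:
K = 45122/4955 (K = 9 - (-253 + 780)/(-4955) = 9 - 527*(-1)/4955 = 9 - 1*(-527/4955) = 9 + 527/4955 = 45122/4955 ≈ 9.1064)
√(w(B) - 199) - K = √(18 - 199) - 1*45122/4955 = √(-181) - 45122/4955 = I*√181 - 45122/4955 = -45122/4955 + I*√181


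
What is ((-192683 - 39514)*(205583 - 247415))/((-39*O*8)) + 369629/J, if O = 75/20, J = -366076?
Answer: -197544088636813/23794940 ≈ -8.3019e+6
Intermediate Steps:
O = 15/4 (O = 75*(1/20) = 15/4 ≈ 3.7500)
((-192683 - 39514)*(205583 - 247415))/((-39*O*8)) + 369629/J = ((-192683 - 39514)*(205583 - 247415))/((-39*15/4*8)) + 369629/(-366076) = (-232197*(-41832))/((-585/4*8)) + 369629*(-1/366076) = 9713264904/(-1170) - 369629/366076 = 9713264904*(-1/1170) - 369629/366076 = -539625828/65 - 369629/366076 = -197544088636813/23794940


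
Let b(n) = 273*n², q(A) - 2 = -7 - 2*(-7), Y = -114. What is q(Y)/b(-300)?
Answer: 1/2730000 ≈ 3.6630e-7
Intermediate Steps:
q(A) = 9 (q(A) = 2 + (-7 - 2*(-7)) = 2 + (-7 + 14) = 2 + 7 = 9)
q(Y)/b(-300) = 9/((273*(-300)²)) = 9/((273*90000)) = 9/24570000 = 9*(1/24570000) = 1/2730000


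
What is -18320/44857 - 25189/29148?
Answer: -1663894333/1307491836 ≈ -1.2726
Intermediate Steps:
-18320/44857 - 25189/29148 = -1663894333/1307491836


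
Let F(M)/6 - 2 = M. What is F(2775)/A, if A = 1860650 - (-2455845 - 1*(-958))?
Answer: 16662/4315537 ≈ 0.0038609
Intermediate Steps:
F(M) = 12 + 6*M
A = 4315537 (A = 1860650 - (-2455845 + 958) = 1860650 - 1*(-2454887) = 1860650 + 2454887 = 4315537)
F(2775)/A = (12 + 6*2775)/4315537 = (12 + 16650)*(1/4315537) = 16662*(1/4315537) = 16662/4315537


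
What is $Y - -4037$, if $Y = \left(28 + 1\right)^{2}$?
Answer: $4878$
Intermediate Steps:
$Y = 841$ ($Y = 29^{2} = 841$)
$Y - -4037 = 841 - -4037 = 841 + 4037 = 4878$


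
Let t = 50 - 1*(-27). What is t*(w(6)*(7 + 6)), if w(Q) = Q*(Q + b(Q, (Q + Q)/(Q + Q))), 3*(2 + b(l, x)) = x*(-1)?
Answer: 22022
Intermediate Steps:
b(l, x) = -2 - x/3 (b(l, x) = -2 + (x*(-1))/3 = -2 + (-x)/3 = -2 - x/3)
w(Q) = Q*(-7/3 + Q) (w(Q) = Q*(Q + (-2 - (Q + Q)/(3*(Q + Q)))) = Q*(Q + (-2 - 2*Q/(3*(2*Q)))) = Q*(Q + (-2 - 2*Q*1/(2*Q)/3)) = Q*(Q + (-2 - ⅓*1)) = Q*(Q + (-2 - ⅓)) = Q*(Q - 7/3) = Q*(-7/3 + Q))
t = 77 (t = 50 + 27 = 77)
t*(w(6)*(7 + 6)) = 77*(((⅓)*6*(-7 + 3*6))*(7 + 6)) = 77*(((⅓)*6*(-7 + 18))*13) = 77*(((⅓)*6*11)*13) = 77*(22*13) = 77*286 = 22022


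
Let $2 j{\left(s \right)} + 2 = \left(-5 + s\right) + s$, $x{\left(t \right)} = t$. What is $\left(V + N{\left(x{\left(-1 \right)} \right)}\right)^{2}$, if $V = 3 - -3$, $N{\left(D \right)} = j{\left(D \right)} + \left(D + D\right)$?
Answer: $\frac{1}{4} \approx 0.25$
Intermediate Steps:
$j{\left(s \right)} = - \frac{7}{2} + s$ ($j{\left(s \right)} = -1 + \frac{\left(-5 + s\right) + s}{2} = -1 + \frac{-5 + 2 s}{2} = -1 + \left(- \frac{5}{2} + s\right) = - \frac{7}{2} + s$)
$N{\left(D \right)} = - \frac{7}{2} + 3 D$ ($N{\left(D \right)} = \left(- \frac{7}{2} + D\right) + \left(D + D\right) = \left(- \frac{7}{2} + D\right) + 2 D = - \frac{7}{2} + 3 D$)
$V = 6$ ($V = 3 + 3 = 6$)
$\left(V + N{\left(x{\left(-1 \right)} \right)}\right)^{2} = \left(6 + \left(- \frac{7}{2} + 3 \left(-1\right)\right)\right)^{2} = \left(6 - \frac{13}{2}\right)^{2} = \left(- \frac{1}{2}\right)^{2} = \frac{1}{4}$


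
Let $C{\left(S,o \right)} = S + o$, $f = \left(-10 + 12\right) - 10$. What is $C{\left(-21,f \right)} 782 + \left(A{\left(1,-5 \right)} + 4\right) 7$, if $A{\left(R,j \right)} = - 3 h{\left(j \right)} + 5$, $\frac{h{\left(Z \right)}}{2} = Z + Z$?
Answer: $-22195$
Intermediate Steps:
$h{\left(Z \right)} = 4 Z$ ($h{\left(Z \right)} = 2 \left(Z + Z\right) = 2 \cdot 2 Z = 4 Z$)
$f = -8$ ($f = 2 - 10 = -8$)
$A{\left(R,j \right)} = 5 - 12 j$ ($A{\left(R,j \right)} = - 3 \cdot 4 j + 5 = - 12 j + 5 = 5 - 12 j$)
$C{\left(-21,f \right)} 782 + \left(A{\left(1,-5 \right)} + 4\right) 7 = \left(-21 - 8\right) 782 + \left(\left(5 - -60\right) + 4\right) 7 = \left(-29\right) 782 + \left(\left(5 + 60\right) + 4\right) 7 = -22678 + \left(65 + 4\right) 7 = -22678 + 69 \cdot 7 = -22678 + 483 = -22195$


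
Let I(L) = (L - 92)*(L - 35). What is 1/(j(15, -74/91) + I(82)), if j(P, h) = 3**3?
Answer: -1/443 ≈ -0.0022573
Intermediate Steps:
I(L) = (-92 + L)*(-35 + L)
j(P, h) = 27
1/(j(15, -74/91) + I(82)) = 1/(27 + (3220 + 82**2 - 127*82)) = 1/(27 + (3220 + 6724 - 10414)) = 1/(27 - 470) = 1/(-443) = -1/443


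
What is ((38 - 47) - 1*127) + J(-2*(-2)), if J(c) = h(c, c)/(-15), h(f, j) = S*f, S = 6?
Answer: -688/5 ≈ -137.60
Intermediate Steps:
h(f, j) = 6*f
J(c) = -2*c/5 (J(c) = (6*c)/(-15) = (6*c)*(-1/15) = -2*c/5)
((38 - 47) - 1*127) + J(-2*(-2)) = ((38 - 47) - 1*127) - (-4)*(-2)/5 = (-9 - 127) - ⅖*4 = -136 - 8/5 = -688/5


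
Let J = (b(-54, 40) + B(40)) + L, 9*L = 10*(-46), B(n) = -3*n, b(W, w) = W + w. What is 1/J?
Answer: -9/1666 ≈ -0.0054022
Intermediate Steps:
L = -460/9 (L = (10*(-46))/9 = (1/9)*(-460) = -460/9 ≈ -51.111)
J = -1666/9 (J = ((-54 + 40) - 3*40) - 460/9 = (-14 - 120) - 460/9 = -134 - 460/9 = -1666/9 ≈ -185.11)
1/J = 1/(-1666/9) = -9/1666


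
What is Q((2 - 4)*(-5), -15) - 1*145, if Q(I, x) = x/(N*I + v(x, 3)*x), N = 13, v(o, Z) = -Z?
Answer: -5078/35 ≈ -145.09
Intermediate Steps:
Q(I, x) = x/(-3*x + 13*I) (Q(I, x) = x/(13*I + (-1*3)*x) = x/(13*I - 3*x) = x/(-3*x + 13*I))
Q((2 - 4)*(-5), -15) - 1*145 = -15/(-3*(-15) + 13*((2 - 4)*(-5))) - 1*145 = -15/(45 + 13*(-2*(-5))) - 145 = -15/(45 + 13*10) - 145 = -15/(45 + 130) - 145 = -15/175 - 145 = -15*1/175 - 145 = -3/35 - 145 = -5078/35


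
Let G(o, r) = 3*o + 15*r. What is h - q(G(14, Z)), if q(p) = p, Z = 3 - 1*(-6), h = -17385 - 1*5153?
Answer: -22715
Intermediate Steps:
h = -22538 (h = -17385 - 5153 = -22538)
Z = 9 (Z = 3 + 6 = 9)
h - q(G(14, Z)) = -22538 - (3*14 + 15*9) = -22538 - (42 + 135) = -22538 - 1*177 = -22538 - 177 = -22715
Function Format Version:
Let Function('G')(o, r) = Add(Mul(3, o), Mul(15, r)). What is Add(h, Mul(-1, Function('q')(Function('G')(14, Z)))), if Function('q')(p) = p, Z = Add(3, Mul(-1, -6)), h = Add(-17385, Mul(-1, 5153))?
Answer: -22715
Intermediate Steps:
h = -22538 (h = Add(-17385, -5153) = -22538)
Z = 9 (Z = Add(3, 6) = 9)
Add(h, Mul(-1, Function('q')(Function('G')(14, Z)))) = Add(-22538, Mul(-1, Add(Mul(3, 14), Mul(15, 9)))) = Add(-22538, Mul(-1, Add(42, 135))) = Add(-22538, Mul(-1, 177)) = Add(-22538, -177) = -22715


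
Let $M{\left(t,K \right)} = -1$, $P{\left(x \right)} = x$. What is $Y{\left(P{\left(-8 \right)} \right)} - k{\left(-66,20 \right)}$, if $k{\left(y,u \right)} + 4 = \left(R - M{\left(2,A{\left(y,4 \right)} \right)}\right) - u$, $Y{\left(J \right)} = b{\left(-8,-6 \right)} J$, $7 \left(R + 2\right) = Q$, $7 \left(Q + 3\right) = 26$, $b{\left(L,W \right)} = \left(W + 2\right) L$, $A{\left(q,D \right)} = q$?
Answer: $- \frac{11324}{49} \approx -231.1$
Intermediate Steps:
$b{\left(L,W \right)} = L \left(2 + W\right)$ ($b{\left(L,W \right)} = \left(2 + W\right) L = L \left(2 + W\right)$)
$Q = \frac{5}{7}$ ($Q = -3 + \frac{1}{7} \cdot 26 = -3 + \frac{26}{7} = \frac{5}{7} \approx 0.71429$)
$R = - \frac{93}{49}$ ($R = -2 + \frac{1}{7} \cdot \frac{5}{7} = -2 + \frac{5}{49} = - \frac{93}{49} \approx -1.898$)
$Y{\left(J \right)} = 32 J$ ($Y{\left(J \right)} = - 8 \left(2 - 6\right) J = \left(-8\right) \left(-4\right) J = 32 J$)
$k{\left(y,u \right)} = - \frac{240}{49} - u$ ($k{\left(y,u \right)} = -4 - \left(\frac{44}{49} + u\right) = - \frac{240}{49} - u$)
$Y{\left(P{\left(-8 \right)} \right)} - k{\left(-66,20 \right)} = 32 \left(-8\right) - \left(- \frac{240}{49} - 20\right) = -256 - \left(- \frac{240}{49} - 20\right) = -256 - - \frac{1220}{49} = -256 + \frac{1220}{49} = - \frac{11324}{49}$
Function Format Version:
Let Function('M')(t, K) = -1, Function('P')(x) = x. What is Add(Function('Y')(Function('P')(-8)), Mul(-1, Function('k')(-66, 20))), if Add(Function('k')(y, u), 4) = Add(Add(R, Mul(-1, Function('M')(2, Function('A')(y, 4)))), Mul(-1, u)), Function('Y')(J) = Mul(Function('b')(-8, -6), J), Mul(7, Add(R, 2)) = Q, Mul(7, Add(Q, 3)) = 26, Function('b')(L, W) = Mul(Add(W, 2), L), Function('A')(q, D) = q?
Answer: Rational(-11324, 49) ≈ -231.10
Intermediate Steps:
Function('b')(L, W) = Mul(L, Add(2, W)) (Function('b')(L, W) = Mul(Add(2, W), L) = Mul(L, Add(2, W)))
Q = Rational(5, 7) (Q = Add(-3, Mul(Rational(1, 7), 26)) = Add(-3, Rational(26, 7)) = Rational(5, 7) ≈ 0.71429)
R = Rational(-93, 49) (R = Add(-2, Mul(Rational(1, 7), Rational(5, 7))) = Add(-2, Rational(5, 49)) = Rational(-93, 49) ≈ -1.8980)
Function('Y')(J) = Mul(32, J) (Function('Y')(J) = Mul(Mul(-8, Add(2, -6)), J) = Mul(Mul(-8, -4), J) = Mul(32, J))
Function('k')(y, u) = Add(Rational(-240, 49), Mul(-1, u)) (Function('k')(y, u) = Add(-4, Add(Add(Rational(-93, 49), Mul(-1, -1)), Mul(-1, u))) = Add(-4, Add(Add(Rational(-93, 49), 1), Mul(-1, u))) = Add(-4, Add(Rational(-44, 49), Mul(-1, u))) = Add(Rational(-240, 49), Mul(-1, u)))
Add(Function('Y')(Function('P')(-8)), Mul(-1, Function('k')(-66, 20))) = Add(Mul(32, -8), Mul(-1, Add(Rational(-240, 49), Mul(-1, 20)))) = Add(-256, Mul(-1, Add(Rational(-240, 49), -20))) = Add(-256, Mul(-1, Rational(-1220, 49))) = Add(-256, Rational(1220, 49)) = Rational(-11324, 49)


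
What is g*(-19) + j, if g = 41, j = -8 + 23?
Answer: -764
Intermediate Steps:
j = 15
g*(-19) + j = 41*(-19) + 15 = -779 + 15 = -764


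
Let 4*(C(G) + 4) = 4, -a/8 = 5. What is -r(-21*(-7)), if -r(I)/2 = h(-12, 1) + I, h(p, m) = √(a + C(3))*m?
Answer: 294 + 2*I*√43 ≈ 294.0 + 13.115*I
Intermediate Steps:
a = -40 (a = -8*5 = -40)
C(G) = -3 (C(G) = -4 + (¼)*4 = -4 + 1 = -3)
h(p, m) = I*m*√43 (h(p, m) = √(-40 - 3)*m = √(-43)*m = (I*√43)*m = I*m*√43)
r(I) = -2*I - 2*I*√43 (r(I) = -2*(I*1*√43 + I) = -2*(I*√43 + I) = -2*(I + I*√43) = -2*I - 2*I*√43)
-r(-21*(-7)) = -(-(-42)*(-7) - 2*I*√43) = -(-2*147 - 2*I*√43) = -(-294 - 2*I*√43) = 294 + 2*I*√43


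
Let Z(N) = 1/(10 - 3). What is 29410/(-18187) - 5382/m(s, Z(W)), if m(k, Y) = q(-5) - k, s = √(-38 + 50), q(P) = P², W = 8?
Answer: -2465089180/11148631 - 10764*√3/613 ≈ -251.53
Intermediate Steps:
Z(N) = ⅐ (Z(N) = 1/7 = ⅐)
s = 2*√3 (s = √12 = 2*√3 ≈ 3.4641)
m(k, Y) = 25 - k (m(k, Y) = (-5)² - k = 25 - k)
29410/(-18187) - 5382/m(s, Z(W)) = 29410/(-18187) - 5382/(25 - 2*√3) = 29410*(-1/18187) - 5382/(25 - 2*√3) = -29410/18187 - 5382/(25 - 2*√3)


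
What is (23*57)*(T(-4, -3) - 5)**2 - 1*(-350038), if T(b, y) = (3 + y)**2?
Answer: 382813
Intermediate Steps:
(23*57)*(T(-4, -3) - 5)**2 - 1*(-350038) = (23*57)*((3 - 3)**2 - 5)**2 - 1*(-350038) = 1311*(0**2 - 5)**2 + 350038 = 1311*(0 - 5)**2 + 350038 = 1311*(-5)**2 + 350038 = 1311*25 + 350038 = 32775 + 350038 = 382813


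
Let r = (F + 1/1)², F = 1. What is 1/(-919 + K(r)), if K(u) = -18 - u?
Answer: -1/941 ≈ -0.0010627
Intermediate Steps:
r = 4 (r = (1 + 1/1)² = (1 + 1*1)² = (1 + 1)² = 2² = 4)
1/(-919 + K(r)) = 1/(-919 + (-18 - 1*4)) = 1/(-919 + (-18 - 4)) = 1/(-919 - 22) = 1/(-941) = -1/941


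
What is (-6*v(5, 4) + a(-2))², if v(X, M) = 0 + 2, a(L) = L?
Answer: 196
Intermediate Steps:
v(X, M) = 2
(-6*v(5, 4) + a(-2))² = (-6*2 - 2)² = (-12 - 2)² = (-14)² = 196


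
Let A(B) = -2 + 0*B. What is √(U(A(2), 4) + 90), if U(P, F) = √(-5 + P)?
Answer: √(90 + I*√7) ≈ 9.4879 + 0.1394*I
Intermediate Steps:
A(B) = -2 (A(B) = -2 + 0 = -2)
√(U(A(2), 4) + 90) = √(√(-5 - 2) + 90) = √(√(-7) + 90) = √(I*√7 + 90) = √(90 + I*√7)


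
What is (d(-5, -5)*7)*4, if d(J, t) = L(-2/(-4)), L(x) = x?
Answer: 14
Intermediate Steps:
d(J, t) = ½ (d(J, t) = -2/(-4) = -2*(-¼) = ½)
(d(-5, -5)*7)*4 = ((½)*7)*4 = (7/2)*4 = 14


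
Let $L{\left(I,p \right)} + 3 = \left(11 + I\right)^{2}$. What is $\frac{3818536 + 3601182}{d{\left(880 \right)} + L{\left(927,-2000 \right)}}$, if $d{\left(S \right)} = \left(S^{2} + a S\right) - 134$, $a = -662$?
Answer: $\frac{7419718}{1071547} \approx 6.9243$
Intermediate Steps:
$L{\left(I,p \right)} = -3 + \left(11 + I\right)^{2}$
$d{\left(S \right)} = -134 + S^{2} - 662 S$ ($d{\left(S \right)} = \left(S^{2} - 662 S\right) - 134 = -134 + S^{2} - 662 S$)
$\frac{3818536 + 3601182}{d{\left(880 \right)} + L{\left(927,-2000 \right)}} = \frac{3818536 + 3601182}{\left(-134 + 880^{2} - 582560\right) - \left(3 - \left(11 + 927\right)^{2}\right)} = \frac{7419718}{\left(-134 + 774400 - 582560\right) - \left(3 - 938^{2}\right)} = \frac{7419718}{191706 + \left(-3 + 879844\right)} = \frac{7419718}{191706 + 879841} = \frac{7419718}{1071547}$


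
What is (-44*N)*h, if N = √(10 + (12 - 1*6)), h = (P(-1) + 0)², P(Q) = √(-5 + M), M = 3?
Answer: 352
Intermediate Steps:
P(Q) = I*√2 (P(Q) = √(-5 + 3) = √(-2) = I*√2)
h = -2 (h = (I*√2 + 0)² = (I*√2)² = -2)
N = 4 (N = √(10 + (12 - 6)) = √(10 + 6) = √16 = 4)
(-44*N)*h = -44*4*(-2) = -176*(-2) = 352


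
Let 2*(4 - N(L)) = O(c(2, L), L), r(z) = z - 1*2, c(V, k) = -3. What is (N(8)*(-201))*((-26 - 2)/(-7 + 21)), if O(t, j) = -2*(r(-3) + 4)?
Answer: 1206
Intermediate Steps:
r(z) = -2 + z (r(z) = z - 2 = -2 + z)
O(t, j) = 2 (O(t, j) = -2*((-2 - 3) + 4) = -2*(-5 + 4) = -2*(-1) = 2)
N(L) = 3 (N(L) = 4 - ½*2 = 4 - 1 = 3)
(N(8)*(-201))*((-26 - 2)/(-7 + 21)) = (3*(-201))*((-26 - 2)/(-7 + 21)) = -(-16884)/14 = -603*(-2) = 1206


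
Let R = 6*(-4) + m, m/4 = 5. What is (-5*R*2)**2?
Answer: 1600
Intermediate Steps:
m = 20 (m = 4*5 = 20)
R = -4 (R = 6*(-4) + 20 = -24 + 20 = -4)
(-5*R*2)**2 = (-5*(-4)*2)**2 = (20*2)**2 = 40**2 = 1600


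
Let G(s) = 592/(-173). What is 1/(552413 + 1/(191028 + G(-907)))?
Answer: 33047252/18255731619249 ≈ 1.8102e-6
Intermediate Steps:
G(s) = -592/173 (G(s) = 592*(-1/173) = -592/173)
1/(552413 + 1/(191028 + G(-907))) = 1/(552413 + 1/(191028 - 592/173)) = 1/(552413 + 1/(33047252/173)) = 1/(552413 + 173/33047252) = 1/(18255731619249/33047252) = 33047252/18255731619249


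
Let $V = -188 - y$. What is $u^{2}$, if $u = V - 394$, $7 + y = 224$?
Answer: $638401$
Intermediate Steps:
$y = 217$ ($y = -7 + 224 = 217$)
$V = -405$ ($V = -188 - 217 = -405$)
$u = -799$ ($u = -405 - 394 = -799$)
$u^{2} = \left(-799\right)^{2} = 638401$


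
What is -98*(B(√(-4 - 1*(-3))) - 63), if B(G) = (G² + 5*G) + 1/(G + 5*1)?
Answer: 81291/13 - 6321*I/13 ≈ 6253.2 - 486.23*I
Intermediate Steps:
B(G) = G² + 1/(5 + G) + 5*G (B(G) = (G² + 5*G) + 1/(G + 5) = (G² + 5*G) + 1/(5 + G) = G² + 1/(5 + G) + 5*G)
-98*(B(√(-4 - 1*(-3))) - 63) = -98*((1 + (√(-4 - 1*(-3)))³ + 10*(√(-4 - 1*(-3)))² + 25*√(-4 - 1*(-3)))/(5 + √(-4 - 1*(-3))) - 63) = -98*((1 + (√(-4 + 3))³ + 10*(√(-4 + 3))² + 25*√(-4 + 3))/(5 + √(-4 + 3)) - 63) = -98*((1 + (√(-1))³ + 10*(√(-1))² + 25*√(-1))/(5 + √(-1)) - 63) = -98*((1 + I³ + 10*I² + 25*I)/(5 + I) - 63) = -98*(((5 - I)/26)*(1 - I + 10*(-1) + 25*I) - 63) = -98*(((5 - I)/26)*(1 - I - 10 + 25*I) - 63) = -98*(((5 - I)/26)*(-9 + 24*I) - 63) = -98*((-9 + 24*I)*(5 - I)/26 - 63) = -98*(-63 + (-9 + 24*I)*(5 - I)/26) = 6174 - 49*(-9 + 24*I)*(5 - I)/13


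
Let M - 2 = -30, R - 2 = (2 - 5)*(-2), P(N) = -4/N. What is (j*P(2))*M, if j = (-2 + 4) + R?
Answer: 560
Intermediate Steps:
R = 8 (R = 2 + (2 - 5)*(-2) = 2 - 3*(-2) = 2 + 6 = 8)
j = 10 (j = (-2 + 4) + 8 = 2 + 8 = 10)
M = -28 (M = 2 - 30 = -28)
(j*P(2))*M = (10*(-4/2))*(-28) = (10*(-4*½))*(-28) = (10*(-2))*(-28) = -20*(-28) = 560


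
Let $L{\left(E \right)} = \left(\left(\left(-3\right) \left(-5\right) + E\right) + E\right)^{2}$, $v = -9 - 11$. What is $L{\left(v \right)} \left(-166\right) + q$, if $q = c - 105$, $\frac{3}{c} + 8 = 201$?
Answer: $- \frac{20044012}{193} \approx -1.0386 \cdot 10^{5}$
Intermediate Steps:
$c = \frac{3}{193}$ ($c = \frac{3}{-8 + 201} = \frac{3}{193} \approx 0.015544$)
$v = -20$
$L{\left(E \right)} = \left(15 + 2 E\right)^{2}$ ($L{\left(E \right)} = \left(\left(15 + E\right) + E\right)^{2} = \left(15 + 2 E\right)^{2}$)
$q = - \frac{20262}{193}$ ($q = \frac{3}{193} - 105 = - \frac{20262}{193} \approx -104.98$)
$L{\left(v \right)} \left(-166\right) + q = \left(15 + 2 \left(-20\right)\right)^{2} \left(-166\right) - \frac{20262}{193} = \left(15 - 40\right)^{2} \left(-166\right) - \frac{20262}{193} = \left(-25\right)^{2} \left(-166\right) - \frac{20262}{193} = 625 \left(-166\right) - \frac{20262}{193} = -103750 - \frac{20262}{193} = - \frac{20044012}{193}$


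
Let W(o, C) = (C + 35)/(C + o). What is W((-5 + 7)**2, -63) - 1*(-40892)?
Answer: 2412656/59 ≈ 40893.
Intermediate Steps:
W(o, C) = (35 + C)/(C + o)
W((-5 + 7)**2, -63) - 1*(-40892) = (35 - 63)/(-63 + (-5 + 7)**2) - 1*(-40892) = -28/(-63 + 2**2) + 40892 = -28/(-63 + 4) + 40892 = -28/(-59) + 40892 = -1/59*(-28) + 40892 = 28/59 + 40892 = 2412656/59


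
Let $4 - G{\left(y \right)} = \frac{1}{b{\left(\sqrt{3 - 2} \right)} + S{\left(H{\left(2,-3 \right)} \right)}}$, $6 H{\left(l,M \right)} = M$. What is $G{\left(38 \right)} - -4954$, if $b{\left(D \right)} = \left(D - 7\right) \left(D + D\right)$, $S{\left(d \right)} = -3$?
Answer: $\frac{74371}{15} \approx 4958.1$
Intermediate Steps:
$H{\left(l,M \right)} = \frac{M}{6}$
$b{\left(D \right)} = 2 D \left(-7 + D\right)$ ($b{\left(D \right)} = \left(-7 + D\right) 2 D = 2 D \left(-7 + D\right)$)
$G{\left(y \right)} = \frac{61}{15}$ ($G{\left(y \right)} = 4 - \frac{1}{2 \sqrt{3 - 2} \left(-7 + \sqrt{3 - 2}\right) - 3} = 4 - \frac{1}{2 \sqrt{1} \left(-7 + \sqrt{1}\right) - 3} = 4 - \frac{1}{2 \cdot 1 \left(-7 + 1\right) - 3} = 4 - \frac{1}{2 \cdot 1 \left(-6\right) - 3} = 4 - \frac{1}{-12 - 3} = 4 - \frac{1}{-15} = 4 - - \frac{1}{15} = 4 + \frac{1}{15} = \frac{61}{15}$)
$G{\left(38 \right)} - -4954 = \frac{61}{15} - -4954 = \frac{61}{15} + 4954 = \frac{74371}{15}$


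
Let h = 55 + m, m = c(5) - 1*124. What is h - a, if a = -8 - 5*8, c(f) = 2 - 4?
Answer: -23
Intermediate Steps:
c(f) = -2
a = -48 (a = -8 - 40 = -48)
m = -126 (m = -2 - 1*124 = -2 - 124 = -126)
h = -71 (h = 55 - 126 = -71)
h - a = -71 - 1*(-48) = -71 + 48 = -23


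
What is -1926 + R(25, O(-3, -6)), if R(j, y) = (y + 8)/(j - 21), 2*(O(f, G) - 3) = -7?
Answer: -15393/8 ≈ -1924.1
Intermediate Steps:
O(f, G) = -½ (O(f, G) = 3 + (½)*(-7) = 3 - 7/2 = -½)
R(j, y) = (8 + y)/(-21 + j)
-1926 + R(25, O(-3, -6)) = -1926 + (8 - ½)/(-21 + 25) = -1926 + (15/2)/4 = -1926 + (¼)*(15/2) = -1926 + 15/8 = -15393/8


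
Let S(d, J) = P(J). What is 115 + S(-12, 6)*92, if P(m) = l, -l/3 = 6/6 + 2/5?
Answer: -1357/5 ≈ -271.40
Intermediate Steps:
l = -21/5 (l = -3*(6/6 + 2/5) = -3*(6*(⅙) + 2*(⅕)) = -3*(1 + ⅖) = -3*7/5 = -21/5 ≈ -4.2000)
P(m) = -21/5
S(d, J) = -21/5
115 + S(-12, 6)*92 = 115 - 21/5*92 = 115 - 1932/5 = -1357/5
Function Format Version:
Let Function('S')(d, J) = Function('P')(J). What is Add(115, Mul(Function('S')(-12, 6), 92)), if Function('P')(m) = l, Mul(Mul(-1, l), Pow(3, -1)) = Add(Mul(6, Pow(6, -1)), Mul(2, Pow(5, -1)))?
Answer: Rational(-1357, 5) ≈ -271.40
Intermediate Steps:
l = Rational(-21, 5) (l = Mul(-3, Add(Mul(6, Pow(6, -1)), Mul(2, Pow(5, -1)))) = Mul(-3, Add(Mul(6, Rational(1, 6)), Mul(2, Rational(1, 5)))) = Mul(-3, Add(1, Rational(2, 5))) = Mul(-3, Rational(7, 5)) = Rational(-21, 5) ≈ -4.2000)
Function('P')(m) = Rational(-21, 5)
Function('S')(d, J) = Rational(-21, 5)
Add(115, Mul(Function('S')(-12, 6), 92)) = Add(115, Mul(Rational(-21, 5), 92)) = Add(115, Rational(-1932, 5)) = Rational(-1357, 5)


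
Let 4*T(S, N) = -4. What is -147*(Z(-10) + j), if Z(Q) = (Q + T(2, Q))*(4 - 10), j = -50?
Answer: -2352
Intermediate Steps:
T(S, N) = -1 (T(S, N) = (¼)*(-4) = -1)
Z(Q) = 6 - 6*Q (Z(Q) = (Q - 1)*(4 - 10) = (-1 + Q)*(-6) = 6 - 6*Q)
-147*(Z(-10) + j) = -147*((6 - 6*(-10)) - 50) = -147*((6 + 60) - 50) = -147*(66 - 50) = -147*16 = -2352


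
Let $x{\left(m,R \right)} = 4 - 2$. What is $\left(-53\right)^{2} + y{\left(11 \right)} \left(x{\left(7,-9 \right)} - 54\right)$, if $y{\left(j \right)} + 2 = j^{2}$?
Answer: $-3379$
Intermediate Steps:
$x{\left(m,R \right)} = 2$ ($x{\left(m,R \right)} = 4 - 2 = 2$)
$y{\left(j \right)} = -2 + j^{2}$
$\left(-53\right)^{2} + y{\left(11 \right)} \left(x{\left(7,-9 \right)} - 54\right) = \left(-53\right)^{2} + \left(-2 + 11^{2}\right) \left(2 - 54\right) = 2809 + \left(-2 + 121\right) \left(-52\right) = 2809 + 119 \left(-52\right) = 2809 - 6188 = -3379$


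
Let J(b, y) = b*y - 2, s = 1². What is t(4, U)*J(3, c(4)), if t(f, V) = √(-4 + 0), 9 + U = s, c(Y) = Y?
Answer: 20*I ≈ 20.0*I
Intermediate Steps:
s = 1
U = -8 (U = -9 + 1 = -8)
t(f, V) = 2*I (t(f, V) = √(-4) = 2*I)
J(b, y) = -2 + b*y
t(4, U)*J(3, c(4)) = (2*I)*(-2 + 3*4) = (2*I)*(-2 + 12) = (2*I)*10 = 20*I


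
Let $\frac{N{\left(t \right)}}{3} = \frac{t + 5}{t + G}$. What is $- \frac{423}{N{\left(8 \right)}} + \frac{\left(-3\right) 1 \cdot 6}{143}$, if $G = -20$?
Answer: $\frac{18594}{143} \approx 130.03$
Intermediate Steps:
$N{\left(t \right)} = \frac{3 \left(5 + t\right)}{-20 + t}$ ($N{\left(t \right)} = 3 \frac{t + 5}{t - 20} = 3 \frac{5 + t}{-20 + t} = \frac{3 \left(5 + t\right)}{-20 + t}$)
$- \frac{423}{N{\left(8 \right)}} + \frac{\left(-3\right) 1 \cdot 6}{143} = - \frac{423}{3 \frac{1}{-20 + 8} \left(5 + 8\right)} + \frac{\left(-3\right) 1 \cdot 6}{143} = - \frac{423}{3 \frac{1}{-12} \cdot 13} + \left(-3\right) 6 \cdot \frac{1}{143} = - \frac{423}{3 \left(- \frac{1}{12}\right) 13} - \frac{18}{143} = - \frac{423}{- \frac{13}{4}} - \frac{18}{143} = \left(-423\right) \left(- \frac{4}{13}\right) - \frac{18}{143} = \frac{1692}{13} - \frac{18}{143} = \frac{18594}{143}$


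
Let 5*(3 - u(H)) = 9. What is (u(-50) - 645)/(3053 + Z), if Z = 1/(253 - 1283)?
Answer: -663114/3144589 ≈ -0.21087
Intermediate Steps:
u(H) = 6/5 (u(H) = 3 - ⅕*9 = 3 - 9/5 = 6/5)
Z = -1/1030 (Z = 1/(-1030) = -1/1030 ≈ -0.00097087)
(u(-50) - 645)/(3053 + Z) = (6/5 - 645)/(3053 - 1/1030) = -3219/(5*3144589/1030) = -3219/5*1030/3144589 = -663114/3144589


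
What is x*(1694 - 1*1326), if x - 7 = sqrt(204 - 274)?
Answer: 2576 + 368*I*sqrt(70) ≈ 2576.0 + 3078.9*I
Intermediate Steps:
x = 7 + I*sqrt(70) (x = 7 + sqrt(204 - 274) = 7 + sqrt(-70) = 7 + I*sqrt(70) ≈ 7.0 + 8.3666*I)
x*(1694 - 1*1326) = (7 + I*sqrt(70))*(1694 - 1*1326) = (7 + I*sqrt(70))*(1694 - 1326) = (7 + I*sqrt(70))*368 = 2576 + 368*I*sqrt(70)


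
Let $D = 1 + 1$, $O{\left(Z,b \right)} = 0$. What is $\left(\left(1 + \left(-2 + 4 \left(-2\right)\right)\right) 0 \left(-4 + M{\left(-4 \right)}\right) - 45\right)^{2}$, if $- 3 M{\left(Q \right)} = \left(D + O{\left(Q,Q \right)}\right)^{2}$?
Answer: $2025$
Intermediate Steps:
$D = 2$
$M{\left(Q \right)} = - \frac{4}{3}$ ($M{\left(Q \right)} = - \frac{\left(2 + 0\right)^{2}}{3} = - \frac{2^{2}}{3} = \left(- \frac{1}{3}\right) 4 = - \frac{4}{3}$)
$\left(\left(1 + \left(-2 + 4 \left(-2\right)\right)\right) 0 \left(-4 + M{\left(-4 \right)}\right) - 45\right)^{2} = \left(\left(1 + \left(-2 + 4 \left(-2\right)\right)\right) 0 \left(-4 - \frac{4}{3}\right) - 45\right)^{2} = \left(\left(1 - 10\right) 0 \left(- \frac{16}{3}\right) - 45\right)^{2} = \left(\left(1 - 10\right) 0 - 45\right)^{2} = \left(\left(-9\right) 0 - 45\right)^{2} = \left(0 - 45\right)^{2} = \left(-45\right)^{2} = 2025$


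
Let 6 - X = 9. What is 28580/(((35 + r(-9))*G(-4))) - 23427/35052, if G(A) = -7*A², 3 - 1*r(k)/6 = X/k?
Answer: -11829179/2085594 ≈ -5.6719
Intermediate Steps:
X = -3 (X = 6 - 1*9 = 6 - 9 = -3)
r(k) = 18 + 18/k (r(k) = 18 - (-18)/k = 18 + 18/k)
28580/(((35 + r(-9))*G(-4))) - 23427/35052 = 28580/(((35 + (18 + 18/(-9)))*(-7*(-4)²))) - 23427/35052 = 28580/(((35 + (18 + 18*(-⅑)))*(-7*16))) - 23427*1/35052 = 28580/(((35 + (18 - 2))*(-112))) - 7809/11684 = 28580/(((35 + 16)*(-112))) - 7809/11684 = 28580/((51*(-112))) - 7809/11684 = 28580/(-5712) - 7809/11684 = 28580*(-1/5712) - 7809/11684 = -7145/1428 - 7809/11684 = -11829179/2085594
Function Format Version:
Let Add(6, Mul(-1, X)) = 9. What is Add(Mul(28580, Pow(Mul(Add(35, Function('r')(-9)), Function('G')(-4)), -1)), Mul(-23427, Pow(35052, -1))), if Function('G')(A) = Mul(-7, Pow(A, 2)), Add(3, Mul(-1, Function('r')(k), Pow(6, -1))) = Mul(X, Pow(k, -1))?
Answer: Rational(-11829179, 2085594) ≈ -5.6719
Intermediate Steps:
X = -3 (X = Add(6, Mul(-1, 9)) = Add(6, -9) = -3)
Function('r')(k) = Add(18, Mul(18, Pow(k, -1))) (Function('r')(k) = Add(18, Mul(-6, Mul(-3, Pow(k, -1)))) = Add(18, Mul(18, Pow(k, -1))))
Add(Mul(28580, Pow(Mul(Add(35, Function('r')(-9)), Function('G')(-4)), -1)), Mul(-23427, Pow(35052, -1))) = Add(Mul(28580, Pow(Mul(Add(35, Add(18, Mul(18, Pow(-9, -1)))), Mul(-7, Pow(-4, 2))), -1)), Mul(-23427, Pow(35052, -1))) = Add(Mul(28580, Pow(Mul(Add(35, Add(18, Mul(18, Rational(-1, 9)))), Mul(-7, 16)), -1)), Mul(-23427, Rational(1, 35052))) = Add(Mul(28580, Pow(Mul(Add(35, Add(18, -2)), -112), -1)), Rational(-7809, 11684)) = Add(Mul(28580, Pow(Mul(Add(35, 16), -112), -1)), Rational(-7809, 11684)) = Add(Mul(28580, Pow(Mul(51, -112), -1)), Rational(-7809, 11684)) = Add(Mul(28580, Pow(-5712, -1)), Rational(-7809, 11684)) = Add(Mul(28580, Rational(-1, 5712)), Rational(-7809, 11684)) = Add(Rational(-7145, 1428), Rational(-7809, 11684)) = Rational(-11829179, 2085594)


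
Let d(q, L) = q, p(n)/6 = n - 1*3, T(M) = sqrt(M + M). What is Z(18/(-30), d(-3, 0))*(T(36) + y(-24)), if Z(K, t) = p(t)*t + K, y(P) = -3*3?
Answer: -4833/5 + 3222*sqrt(2)/5 ≈ -55.281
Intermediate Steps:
y(P) = -9
T(M) = sqrt(2)*sqrt(M) (T(M) = sqrt(2*M) = sqrt(2)*sqrt(M))
p(n) = -18 + 6*n (p(n) = 6*(n - 1*3) = 6*(n - 3) = 6*(-3 + n) = -18 + 6*n)
Z(K, t) = K + t*(-18 + 6*t) (Z(K, t) = (-18 + 6*t)*t + K = t*(-18 + 6*t) + K = K + t*(-18 + 6*t))
Z(18/(-30), d(-3, 0))*(T(36) + y(-24)) = (18/(-30) + 6*(-3)*(-3 - 3))*(sqrt(2)*sqrt(36) - 9) = (18*(-1/30) + 6*(-3)*(-6))*(sqrt(2)*6 - 9) = (-3/5 + 108)*(6*sqrt(2) - 9) = 537*(-9 + 6*sqrt(2))/5 = -4833/5 + 3222*sqrt(2)/5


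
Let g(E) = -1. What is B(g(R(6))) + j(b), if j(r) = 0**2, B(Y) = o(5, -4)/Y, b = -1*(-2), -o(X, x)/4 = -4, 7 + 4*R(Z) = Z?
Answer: -16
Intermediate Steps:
R(Z) = -7/4 + Z/4
o(X, x) = 16 (o(X, x) = -4*(-4) = 16)
b = 2
B(Y) = 16/Y
j(r) = 0
B(g(R(6))) + j(b) = 16/(-1) + 0 = 16*(-1) + 0 = -16 + 0 = -16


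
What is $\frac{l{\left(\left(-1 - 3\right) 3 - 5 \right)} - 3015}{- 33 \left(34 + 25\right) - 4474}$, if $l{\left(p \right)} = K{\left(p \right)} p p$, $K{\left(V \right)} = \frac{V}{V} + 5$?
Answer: $\frac{1281}{6421} \approx 0.1995$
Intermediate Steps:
$K{\left(V \right)} = 6$ ($K{\left(V \right)} = 1 + 5 = 6$)
$l{\left(p \right)} = 6 p^{2}$ ($l{\left(p \right)} = 6 p p = 6 p^{2}$)
$\frac{l{\left(\left(-1 - 3\right) 3 - 5 \right)} - 3015}{- 33 \left(34 + 25\right) - 4474} = \frac{6 \left(\left(-1 - 3\right) 3 - 5\right)^{2} - 3015}{- 33 \left(34 + 25\right) - 4474} = \frac{6 \left(\left(-4\right) 3 - 5\right)^{2} - 3015}{\left(-33\right) 59 - 4474} = \frac{6 \left(-12 - 5\right)^{2} - 3015}{-1947 - 4474} = \frac{6 \left(-17\right)^{2} - 3015}{-6421} = \left(6 \cdot 289 - 3015\right) \left(- \frac{1}{6421}\right) = \left(1734 - 3015\right) \left(- \frac{1}{6421}\right) = \left(-1281\right) \left(- \frac{1}{6421}\right) = \frac{1281}{6421}$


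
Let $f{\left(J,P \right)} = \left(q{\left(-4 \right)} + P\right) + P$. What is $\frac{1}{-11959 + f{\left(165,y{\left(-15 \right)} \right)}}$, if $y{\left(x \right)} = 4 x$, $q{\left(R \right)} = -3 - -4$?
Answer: $- \frac{1}{12078} \approx -8.2795 \cdot 10^{-5}$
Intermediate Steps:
$q{\left(R \right)} = 1$ ($q{\left(R \right)} = -3 + 4 = 1$)
$f{\left(J,P \right)} = 1 + 2 P$ ($f{\left(J,P \right)} = \left(1 + P\right) + P = 1 + 2 P$)
$\frac{1}{-11959 + f{\left(165,y{\left(-15 \right)} \right)}} = \frac{1}{-11959 + \left(1 + 2 \cdot 4 \left(-15\right)\right)} = \frac{1}{-11959 + \left(1 + 2 \left(-60\right)\right)} = \frac{1}{-11959 + \left(1 - 120\right)} = \frac{1}{-11959 - 119} = \frac{1}{-12078} = - \frac{1}{12078}$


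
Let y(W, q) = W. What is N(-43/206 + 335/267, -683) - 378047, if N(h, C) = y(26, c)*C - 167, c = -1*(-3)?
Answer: -395972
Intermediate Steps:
c = 3
N(h, C) = -167 + 26*C (N(h, C) = 26*C - 167 = -167 + 26*C)
N(-43/206 + 335/267, -683) - 378047 = (-167 + 26*(-683)) - 378047 = (-167 - 17758) - 378047 = -17925 - 378047 = -395972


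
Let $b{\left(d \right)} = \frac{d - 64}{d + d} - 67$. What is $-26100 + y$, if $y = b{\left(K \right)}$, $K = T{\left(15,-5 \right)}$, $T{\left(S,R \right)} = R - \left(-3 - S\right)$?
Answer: $- \frac{680393}{26} \approx -26169.0$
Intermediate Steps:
$T{\left(S,R \right)} = 3 + R + S$ ($T{\left(S,R \right)} = R + \left(3 + S\right) = 3 + R + S$)
$K = 13$ ($K = 3 - 5 + 15 = 13$)
$b{\left(d \right)} = -67 + \frac{-64 + d}{2 d}$ ($b{\left(d \right)} = \frac{-64 + d}{2 d} - 67 = -67 + \frac{-64 + d}{2 d}$)
$y = - \frac{1793}{26}$ ($y = - \frac{133}{2} - \frac{32}{13} = - \frac{1793}{26} \approx -68.962$)
$-26100 + y = -26100 - \frac{1793}{26} = - \frac{680393}{26}$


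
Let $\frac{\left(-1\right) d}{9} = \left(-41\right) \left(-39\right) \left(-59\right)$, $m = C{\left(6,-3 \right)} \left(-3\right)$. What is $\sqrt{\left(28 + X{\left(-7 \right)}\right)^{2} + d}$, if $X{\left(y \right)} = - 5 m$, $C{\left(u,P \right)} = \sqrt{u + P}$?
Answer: $2 \sqrt{212632 + 210 \sqrt{3}} \approx 923.03$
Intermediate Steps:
$C{\left(u,P \right)} = \sqrt{P + u}$
$m = - 3 \sqrt{3}$ ($m = \sqrt{-3 + 6} \left(-3\right) = \sqrt{3} \left(-3\right) = - 3 \sqrt{3} \approx -5.1962$)
$X{\left(y \right)} = 15 \sqrt{3}$ ($X{\left(y \right)} = - 5 \left(- 3 \sqrt{3}\right) = 15 \sqrt{3}$)
$d = 849069$ ($d = - 9 \left(-41\right) \left(-39\right) \left(-59\right) = - 9 \cdot 1599 \left(-59\right) = \left(-9\right) \left(-94341\right) = 849069$)
$\sqrt{\left(28 + X{\left(-7 \right)}\right)^{2} + d} = \sqrt{\left(28 + 15 \sqrt{3}\right)^{2} + 849069} = \sqrt{849069 + \left(28 + 15 \sqrt{3}\right)^{2}}$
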